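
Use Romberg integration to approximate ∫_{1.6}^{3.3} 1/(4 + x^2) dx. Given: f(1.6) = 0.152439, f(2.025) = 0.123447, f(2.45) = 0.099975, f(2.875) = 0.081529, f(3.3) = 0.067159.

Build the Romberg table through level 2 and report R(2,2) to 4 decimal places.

R(0,0) (trapezoid, 1 panel, h=1.7000): 0.186658
R(1,0) (trapezoid, 2 panels, h=0.8500): 0.178308
R(2,0) (trapezoid, 4 panels, h=0.4250): 0.176269
R(1,1) = 0.178308 + (0.178308 − 0.186658)/3 = 0.175525
R(2,1) = 0.176269 + (0.176269 − 0.178308)/3 = 0.175589
R(2,2) = 0.175589 + (0.175589 − 0.175525)/15 = 0.175593

0.1756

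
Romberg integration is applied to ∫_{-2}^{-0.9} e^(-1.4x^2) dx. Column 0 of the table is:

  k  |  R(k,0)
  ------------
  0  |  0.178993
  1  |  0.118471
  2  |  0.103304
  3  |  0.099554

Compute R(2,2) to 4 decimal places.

0.0982

R(1,1) = 0.118471 + (0.118471 − 0.178993)/3 = 0.098297
R(2,1) = (4·0.103304 − 0.118471) / 3 = 0.098248
R(2,2) = 0.098248 + (0.098248 − 0.098297)/15 = 0.098245
(Column j=1 coincides with Simpson's rule on the same nodes.)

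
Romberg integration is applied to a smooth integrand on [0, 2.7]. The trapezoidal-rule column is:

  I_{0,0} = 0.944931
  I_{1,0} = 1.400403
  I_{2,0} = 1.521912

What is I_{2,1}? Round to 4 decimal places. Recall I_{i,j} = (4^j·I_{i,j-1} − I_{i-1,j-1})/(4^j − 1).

1.5624

I_{2,1} = (4·1.521912 − 1.400403) / 3 = 1.562415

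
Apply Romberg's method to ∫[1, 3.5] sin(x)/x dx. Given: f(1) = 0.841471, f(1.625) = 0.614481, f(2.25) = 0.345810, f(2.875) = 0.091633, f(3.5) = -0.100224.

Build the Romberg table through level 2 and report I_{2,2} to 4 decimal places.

I_{0,0} (trapezoid, 1 panel, h=2.5000): 0.926559
I_{1,0} (trapezoid, 2 panels, h=1.2500): 0.895542
I_{2,0} (trapezoid, 4 panels, h=0.6250): 0.889092
I_{1,1} = 0.895542 + (0.895542 − 0.926559)/3 = 0.885203
I_{2,1} = 0.889092 + (0.889092 − 0.895542)/3 = 0.886942
I_{2,2} = 0.886942 + (0.886942 − 0.885203)/15 = 0.887058

0.8871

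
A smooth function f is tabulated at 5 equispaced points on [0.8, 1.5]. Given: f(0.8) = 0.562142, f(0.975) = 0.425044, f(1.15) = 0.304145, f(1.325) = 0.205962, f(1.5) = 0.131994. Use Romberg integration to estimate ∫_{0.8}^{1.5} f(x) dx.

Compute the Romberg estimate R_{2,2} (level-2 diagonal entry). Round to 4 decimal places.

R_{0,0} (trapezoid, 1 panel, h=0.7000): 0.242948
R_{1,0} (trapezoid, 2 panels, h=0.3500): 0.227925
R_{2,0} (trapezoid, 4 panels, h=0.1750): 0.224388
R_{1,1} = 0.227925 + (0.227925 − 0.242948)/3 = 0.222917
R_{2,1} = 0.224388 + (0.224388 − 0.227925)/3 = 0.223209
R_{2,2} = 0.223209 + (0.223209 − 0.222917)/15 = 0.223228

0.2232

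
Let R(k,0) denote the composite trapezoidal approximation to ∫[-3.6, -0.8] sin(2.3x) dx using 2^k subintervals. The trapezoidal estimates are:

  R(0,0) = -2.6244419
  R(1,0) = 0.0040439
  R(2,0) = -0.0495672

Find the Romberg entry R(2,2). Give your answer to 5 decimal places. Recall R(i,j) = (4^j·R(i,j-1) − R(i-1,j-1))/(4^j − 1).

-0.13061

Richardson extrapolation on the trapezoidal column (denominator 4−1=3):
R(1,1) = (4·0.0040439 − (-2.6244419)) / 3 = 0.8802058
R(2,1) = (4·(-0.0495672) − 0.0040439) / 3 = -0.0674376
R(2,2) = (16·(-0.0674376) − 0.8802058) / 15 = -0.1306138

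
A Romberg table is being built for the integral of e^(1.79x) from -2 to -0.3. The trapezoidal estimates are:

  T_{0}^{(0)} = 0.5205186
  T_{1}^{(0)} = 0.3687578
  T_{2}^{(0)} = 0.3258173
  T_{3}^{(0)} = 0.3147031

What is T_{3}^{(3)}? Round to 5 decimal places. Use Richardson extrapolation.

0.31096

T_{1}^{(1)} = (4·0.3687578 − 0.5205186) / 3 = 0.3181709
T_{2}^{(1)} = 0.3258173 + (0.3258173 − 0.3687578)/3 = 0.3115038
T_{3}^{(1)} = 0.3147031 + (0.3147031 − 0.3258173)/3 = 0.3109984
T_{2}^{(2)} = 0.3115038 + (0.3115038 − 0.3181709)/15 = 0.3110593
T_{3}^{(2)} = (16·0.3109984 − 0.3115038) / 15 = 0.3109647
T_{3}^{(3)} = (64·0.3109647 − 0.3110593) / 63 = 0.3109632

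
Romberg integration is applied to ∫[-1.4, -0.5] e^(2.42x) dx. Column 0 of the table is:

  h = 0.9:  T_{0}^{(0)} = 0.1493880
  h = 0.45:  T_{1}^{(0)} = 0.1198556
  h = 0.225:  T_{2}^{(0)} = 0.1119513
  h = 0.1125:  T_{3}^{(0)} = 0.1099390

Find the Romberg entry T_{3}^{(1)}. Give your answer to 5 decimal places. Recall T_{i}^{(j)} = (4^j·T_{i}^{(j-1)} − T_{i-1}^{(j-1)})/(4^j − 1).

Richardson extrapolation on the trapezoidal column (denominator 4−1=3):
T_{3}^{(1)} = 0.1099390 + (0.1099390 − 0.1119513)/3 = 0.1092682

0.10927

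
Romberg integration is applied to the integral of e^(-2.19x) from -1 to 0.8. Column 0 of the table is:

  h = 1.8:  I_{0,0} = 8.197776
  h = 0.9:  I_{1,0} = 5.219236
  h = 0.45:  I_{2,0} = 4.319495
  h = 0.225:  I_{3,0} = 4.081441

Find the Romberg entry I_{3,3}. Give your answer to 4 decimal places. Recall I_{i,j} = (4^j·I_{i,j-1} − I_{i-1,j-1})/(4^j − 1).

I_{1,1} = (4·5.219236 − 8.197776) / 3 = 4.226389
I_{2,1} = (4·4.319495 − 5.219236) / 3 = 4.019581
I_{3,1} = 4.081441 + (4.081441 − 4.319495)/3 = 4.002090
I_{2,2} = 4.019581 + (4.019581 − 4.226389)/15 = 4.005794
I_{3,2} = 4.002090 + (4.002090 − 4.019581)/15 = 4.000924
I_{3,3} = (64·4.000924 − 4.005794) / 63 = 4.000847
(Column j=1 coincides with Simpson's rule on the same nodes.)

4.0008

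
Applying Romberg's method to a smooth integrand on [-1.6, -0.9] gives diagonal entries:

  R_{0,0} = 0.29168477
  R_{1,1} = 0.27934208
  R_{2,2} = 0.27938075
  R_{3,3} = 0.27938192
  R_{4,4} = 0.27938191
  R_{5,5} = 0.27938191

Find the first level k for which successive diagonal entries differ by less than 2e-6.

|R_{1,1} − R_{0,0}| = 0.01234269 ≥ 2e-6
|R_{2,2} − R_{1,1}| = 0.00003867 ≥ 2e-6
|R_{3,3} − R_{2,2}| = 0.00000117 < 2e-6

k = 3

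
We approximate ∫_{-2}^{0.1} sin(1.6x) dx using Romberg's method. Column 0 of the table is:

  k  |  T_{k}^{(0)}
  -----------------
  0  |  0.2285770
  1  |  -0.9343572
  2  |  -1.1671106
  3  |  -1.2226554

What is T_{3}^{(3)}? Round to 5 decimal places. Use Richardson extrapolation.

T_{1}^{(1)} = (4·(-0.9343572) − 0.2285770) / 3 = -1.3220019
T_{2}^{(1)} = (4·(-1.1671106) − (-0.9343572)) / 3 = -1.2446951
T_{3}^{(1)} = (4·(-1.2226554) − (-1.1671106)) / 3 = -1.2411703
T_{2}^{(2)} = (16·(-1.2446951) − (-1.3220019)) / 15 = -1.2395413
T_{3}^{(2)} = -1.2411703 + (-1.2411703 − (-1.2446951))/15 = -1.2409353
T_{3}^{(3)} = -1.2409353 + (-1.2409353 − (-1.2395413))/63 = -1.2409574

-1.24096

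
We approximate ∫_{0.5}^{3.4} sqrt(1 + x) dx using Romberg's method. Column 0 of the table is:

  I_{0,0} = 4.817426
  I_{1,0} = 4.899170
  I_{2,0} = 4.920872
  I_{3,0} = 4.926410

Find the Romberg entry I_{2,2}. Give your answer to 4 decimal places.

4.9282

I_{1,1} = (4·4.899170 − 4.817426) / 3 = 4.926418
I_{2,1} = (4·4.920872 − 4.899170) / 3 = 4.928106
I_{2,2} = 4.928106 + (4.928106 − 4.926418)/15 = 4.928219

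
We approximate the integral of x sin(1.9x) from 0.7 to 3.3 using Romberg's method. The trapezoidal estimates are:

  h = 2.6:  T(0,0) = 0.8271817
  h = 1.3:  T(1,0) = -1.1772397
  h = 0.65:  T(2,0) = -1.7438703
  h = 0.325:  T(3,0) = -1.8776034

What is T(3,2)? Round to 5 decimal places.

T(2,1) = -1.7438703 + (-1.7438703 − (-1.1772397))/3 = -1.9327472
T(3,1) = (4·(-1.8776034) − (-1.7438703)) / 3 = -1.9221811
T(3,2) = (16·(-1.9221811) − (-1.9327472)) / 15 = -1.9214767

-1.92148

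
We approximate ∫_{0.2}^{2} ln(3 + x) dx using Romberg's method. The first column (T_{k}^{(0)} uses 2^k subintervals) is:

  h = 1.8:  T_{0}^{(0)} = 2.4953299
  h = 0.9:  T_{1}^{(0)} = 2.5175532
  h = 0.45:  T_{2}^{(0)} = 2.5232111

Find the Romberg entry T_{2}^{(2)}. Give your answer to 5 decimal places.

Richardson extrapolation on the trapezoidal column (denominator 4−1=3):
T_{1}^{(1)} = (4·2.5175532 − 2.4953299) / 3 = 2.5249610
T_{2}^{(1)} = 2.5232111 + (2.5232111 − 2.5175532)/3 = 2.5250971
T_{2}^{(2)} = (16·2.5250971 − 2.5249610) / 15 = 2.5251062
(Column j=1 coincides with Simpson's rule on the same nodes.)

2.52511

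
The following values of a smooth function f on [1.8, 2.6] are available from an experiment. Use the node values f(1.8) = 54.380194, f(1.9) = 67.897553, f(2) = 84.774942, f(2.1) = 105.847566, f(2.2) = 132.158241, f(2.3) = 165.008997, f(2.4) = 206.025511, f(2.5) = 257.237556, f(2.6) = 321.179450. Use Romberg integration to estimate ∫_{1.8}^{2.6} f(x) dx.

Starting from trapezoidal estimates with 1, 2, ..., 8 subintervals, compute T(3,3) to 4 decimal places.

T(0,0) (trapezoid, 1 panel, h=0.8000): 150.223858
T(1,0) (trapezoid, 2 panels, h=0.4000): 127.975225
T(2,0) (trapezoid, 4 panels, h=0.2000): 122.147703
T(3,0) (trapezoid, 8 panels, h=0.1000): 120.673019
T(1,1) = 127.975225 + (127.975225 − 150.223858)/3 = 120.559014
T(2,1) = 122.147703 + (122.147703 − 127.975225)/3 = 120.205196
T(3,1) = 120.673019 + (120.673019 − 122.147703)/3 = 120.181458
T(2,2) = 120.205196 + (120.205196 − 120.559014)/15 = 120.181608
T(3,2) = 120.181458 + (120.181458 − 120.205196)/15 = 120.179875
T(3,3) = 120.179875 + (120.179875 − 120.181608)/63 = 120.179847

120.1798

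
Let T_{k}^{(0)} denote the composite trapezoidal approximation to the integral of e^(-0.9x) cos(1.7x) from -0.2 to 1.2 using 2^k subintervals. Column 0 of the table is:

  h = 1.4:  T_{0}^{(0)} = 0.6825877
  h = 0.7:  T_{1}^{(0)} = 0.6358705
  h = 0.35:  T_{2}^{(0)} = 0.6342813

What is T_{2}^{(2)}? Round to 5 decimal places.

T_{1}^{(1)} = 0.6358705 + (0.6358705 − 0.6825877)/3 = 0.6202981
T_{2}^{(1)} = (4·0.6342813 − 0.6358705) / 3 = 0.6337516
T_{2}^{(2)} = (16·0.6337516 − 0.6202981) / 15 = 0.6346485

0.63465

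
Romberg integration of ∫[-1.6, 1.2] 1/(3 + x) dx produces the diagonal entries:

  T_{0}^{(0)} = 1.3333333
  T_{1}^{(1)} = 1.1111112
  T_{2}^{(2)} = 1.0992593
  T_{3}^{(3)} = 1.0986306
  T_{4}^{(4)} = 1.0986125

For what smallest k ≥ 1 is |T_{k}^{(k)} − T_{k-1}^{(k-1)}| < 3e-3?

|T_{1}^{(1)} − T_{0}^{(0)}| = 0.2222221 ≥ 3e-3
|T_{2}^{(2)} − T_{1}^{(1)}| = 0.0118519 ≥ 3e-3
|T_{3}^{(3)} − T_{2}^{(2)}| = 0.0006287 < 3e-3

k = 3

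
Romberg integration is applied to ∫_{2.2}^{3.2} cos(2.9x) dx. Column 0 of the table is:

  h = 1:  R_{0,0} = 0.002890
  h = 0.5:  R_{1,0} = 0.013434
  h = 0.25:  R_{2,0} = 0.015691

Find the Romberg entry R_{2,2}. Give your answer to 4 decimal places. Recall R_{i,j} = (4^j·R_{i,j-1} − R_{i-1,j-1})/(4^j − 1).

0.0164

Richardson extrapolation on the trapezoidal column (denominator 4−1=3):
R_{1,1} = (4·0.013434 − 0.002890) / 3 = 0.016949
R_{2,1} = (4·0.015691 − 0.013434) / 3 = 0.016443
R_{2,2} = 0.016443 + (0.016443 − 0.016949)/15 = 0.016409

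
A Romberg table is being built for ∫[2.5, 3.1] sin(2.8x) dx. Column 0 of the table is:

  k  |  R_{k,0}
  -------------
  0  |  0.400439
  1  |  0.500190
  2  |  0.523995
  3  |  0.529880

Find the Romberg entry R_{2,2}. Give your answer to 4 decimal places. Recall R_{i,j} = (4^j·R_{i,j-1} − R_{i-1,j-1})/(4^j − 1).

Richardson extrapolation on the trapezoidal column (denominator 4−1=3):
R_{1,1} = (4·0.500190 − 0.400439) / 3 = 0.533440
R_{2,1} = (4·0.523995 − 0.500190) / 3 = 0.531930
R_{2,2} = (16·0.531930 − 0.533440) / 15 = 0.531829
(Column j=1 coincides with Simpson's rule on the same nodes.)

0.5318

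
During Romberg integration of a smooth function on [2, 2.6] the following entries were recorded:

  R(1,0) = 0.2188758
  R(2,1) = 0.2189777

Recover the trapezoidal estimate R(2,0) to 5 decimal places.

0.21895

From R(2,1) = (4·R(2,0) − R(1,0))/3, solve for R(2,0):
4·R(2,0) = 3·0.2189777 + 0.2188758 = 0.8758089
R(2,0) = 0.2189522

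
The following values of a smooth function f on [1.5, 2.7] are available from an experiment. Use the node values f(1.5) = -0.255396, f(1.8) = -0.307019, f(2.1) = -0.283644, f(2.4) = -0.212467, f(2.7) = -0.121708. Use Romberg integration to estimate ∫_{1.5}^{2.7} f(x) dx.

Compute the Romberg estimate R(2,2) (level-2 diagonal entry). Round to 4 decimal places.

-0.3022

R(0,0) (trapezoid, 1 panel, h=1.2000): -0.226262
R(1,0) (trapezoid, 2 panels, h=0.6000): -0.283318
R(2,0) (trapezoid, 4 panels, h=0.3000): -0.297505
R(1,1) = -0.283318 + (-0.283318 − (-0.226262))/3 = -0.302337
R(2,1) = -0.297505 + (-0.297505 − (-0.283318))/3 = -0.302234
R(2,2) = -0.302234 + (-0.302234 − (-0.302337))/15 = -0.302227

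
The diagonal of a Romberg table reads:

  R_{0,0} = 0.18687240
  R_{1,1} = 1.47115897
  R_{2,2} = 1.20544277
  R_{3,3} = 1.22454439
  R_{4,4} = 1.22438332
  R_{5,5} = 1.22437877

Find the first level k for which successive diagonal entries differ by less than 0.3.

|R_{1,1} − R_{0,0}| = 1.28428657 ≥ 0.3
|R_{2,2} − R_{1,1}| = 0.26571620 < 0.3

k = 2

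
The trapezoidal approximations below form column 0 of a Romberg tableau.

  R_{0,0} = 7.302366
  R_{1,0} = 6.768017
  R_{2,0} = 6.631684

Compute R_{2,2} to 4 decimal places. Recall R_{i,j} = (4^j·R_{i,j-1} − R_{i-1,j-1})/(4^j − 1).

6.5860

Richardson extrapolation on the trapezoidal column (denominator 4−1=3):
R_{1,1} = (4·6.768017 − 7.302366) / 3 = 6.589901
R_{2,1} = 6.631684 + (6.631684 − 6.768017)/3 = 6.586240
R_{2,2} = (16·6.586240 − 6.589901) / 15 = 6.585996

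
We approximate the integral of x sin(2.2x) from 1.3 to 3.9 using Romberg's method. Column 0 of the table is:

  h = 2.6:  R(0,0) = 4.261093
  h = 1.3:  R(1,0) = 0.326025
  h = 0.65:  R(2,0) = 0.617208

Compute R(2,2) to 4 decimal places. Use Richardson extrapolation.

0.8276

Richardson extrapolation on the trapezoidal column (denominator 4−1=3):
R(1,1) = (4·0.326025 − 4.261093) / 3 = -0.985664
R(2,1) = (4·0.617208 − 0.326025) / 3 = 0.714269
R(2,2) = (16·0.714269 − (-0.985664)) / 15 = 0.827598
(Column j=1 coincides with Simpson's rule on the same nodes.)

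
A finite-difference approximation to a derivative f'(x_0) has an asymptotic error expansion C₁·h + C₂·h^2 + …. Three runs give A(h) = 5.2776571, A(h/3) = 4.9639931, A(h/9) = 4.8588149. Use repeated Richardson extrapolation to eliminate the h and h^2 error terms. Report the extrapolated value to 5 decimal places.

4.80611

First eliminate the h term (factor 3^1 = 3):
  B₁ = (3·4.9639931 − 5.2776571)/2 = 4.8071611
  B₂ = (3·4.8588149 − 4.9639931)/2 = 4.8062258
Then eliminate the h^2 term (factor 3^2 = 9):
  (9·4.8062258 − 4.8071611)/8 = 4.8061089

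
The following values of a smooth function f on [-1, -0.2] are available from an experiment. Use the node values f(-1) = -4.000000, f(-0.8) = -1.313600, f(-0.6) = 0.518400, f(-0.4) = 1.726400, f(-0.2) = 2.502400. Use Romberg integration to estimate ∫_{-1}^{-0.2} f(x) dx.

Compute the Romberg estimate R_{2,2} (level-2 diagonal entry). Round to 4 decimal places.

R_{0,0} (trapezoid, 1 panel, h=0.8000): -0.599040
R_{1,0} (trapezoid, 2 panels, h=0.4000): -0.092160
R_{2,0} (trapezoid, 4 panels, h=0.2000): 0.036480
R_{1,1} = -0.092160 + (-0.092160 − (-0.599040))/3 = 0.076800
R_{2,1} = 0.036480 + (0.036480 − (-0.092160))/3 = 0.079360
R_{2,2} = 0.079360 + (0.079360 − 0.076800)/15 = 0.079531

0.0795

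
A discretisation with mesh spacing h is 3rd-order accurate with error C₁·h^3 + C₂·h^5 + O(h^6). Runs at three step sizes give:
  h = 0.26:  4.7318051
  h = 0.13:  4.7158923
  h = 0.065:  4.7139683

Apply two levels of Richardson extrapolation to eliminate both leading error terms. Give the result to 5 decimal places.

4.71370

First eliminate the h^3 term (factor 2^3 = 8):
  B₁ = (8·4.7158923 − 4.7318051)/7 = 4.7136190
  B₂ = (8·4.7139683 − 4.7158923)/7 = 4.7136934
Then eliminate the h^5 term (factor 2^5 = 32):
  (32·4.7136934 − 4.7136190)/31 = 4.7136958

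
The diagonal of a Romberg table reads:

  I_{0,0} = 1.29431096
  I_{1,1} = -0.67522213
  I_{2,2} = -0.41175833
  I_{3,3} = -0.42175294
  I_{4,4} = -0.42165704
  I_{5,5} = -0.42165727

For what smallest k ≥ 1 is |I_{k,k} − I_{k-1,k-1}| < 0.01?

k = 3

|I_{1,1} − I_{0,0}| = 1.96953309 ≥ 0.01
|I_{2,2} − I_{1,1}| = 0.26346380 ≥ 0.01
|I_{3,3} − I_{2,2}| = 0.00999461 < 0.01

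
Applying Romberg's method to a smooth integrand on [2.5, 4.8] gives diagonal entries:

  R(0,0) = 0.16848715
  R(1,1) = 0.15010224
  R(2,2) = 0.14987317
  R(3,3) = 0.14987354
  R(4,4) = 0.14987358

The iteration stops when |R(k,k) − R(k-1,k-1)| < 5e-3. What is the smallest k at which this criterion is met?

|R(1,1) − R(0,0)| = 0.01838491 ≥ 5e-3
|R(2,2) − R(1,1)| = 0.00022907 < 5e-3

k = 2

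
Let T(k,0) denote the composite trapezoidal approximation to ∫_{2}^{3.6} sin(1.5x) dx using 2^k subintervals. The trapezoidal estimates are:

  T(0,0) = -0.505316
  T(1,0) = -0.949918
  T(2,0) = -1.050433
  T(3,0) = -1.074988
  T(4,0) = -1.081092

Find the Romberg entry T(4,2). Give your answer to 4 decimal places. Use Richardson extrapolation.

-1.0831

T(3,1) = (4·(-1.074988) − (-1.050433)) / 3 = -1.083173
T(4,1) = -1.081092 + (-1.081092 − (-1.074988))/3 = -1.083127
T(4,2) = (16·(-1.083127) − (-1.083173)) / 15 = -1.083124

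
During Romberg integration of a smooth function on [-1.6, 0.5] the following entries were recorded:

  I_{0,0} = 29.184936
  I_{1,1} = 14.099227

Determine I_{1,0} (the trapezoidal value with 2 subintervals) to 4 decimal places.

17.8707

From I_{1,1} = (4·I_{1,0} − I_{0,0})/3, solve for I_{1,0}:
4·I_{1,0} = 3·14.099227 + 29.184936 = 71.482617
I_{1,0} = 17.870654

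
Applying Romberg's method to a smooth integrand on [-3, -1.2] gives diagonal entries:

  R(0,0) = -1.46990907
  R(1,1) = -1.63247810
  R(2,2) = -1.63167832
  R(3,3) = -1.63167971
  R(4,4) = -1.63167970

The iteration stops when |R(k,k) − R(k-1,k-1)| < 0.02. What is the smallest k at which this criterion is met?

k = 2

|R(1,1) − R(0,0)| = 0.16256903 ≥ 0.02
|R(2,2) − R(1,1)| = 0.00079978 < 0.02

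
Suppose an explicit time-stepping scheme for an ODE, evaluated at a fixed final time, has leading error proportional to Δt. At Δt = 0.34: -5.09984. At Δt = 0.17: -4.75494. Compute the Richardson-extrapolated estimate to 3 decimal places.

-4.410

Extrapolated value = (2·A(Δt/2) − A(Δt)) / (2 − 1)
= (2·(-4.75494) − (-5.09984)) / 1
= -4.41004 / 1 = -4.41004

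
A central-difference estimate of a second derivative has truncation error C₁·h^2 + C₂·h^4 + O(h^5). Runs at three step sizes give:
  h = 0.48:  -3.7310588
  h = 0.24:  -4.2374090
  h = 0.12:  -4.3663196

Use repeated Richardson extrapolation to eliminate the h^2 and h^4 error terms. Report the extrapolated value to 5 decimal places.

First eliminate the h^2 term (factor 2^2 = 4):
  B₁ = (4·(-4.2374090) − (-3.7310588))/3 = -4.4061924
  B₂ = (4·(-4.3663196) − (-4.2374090))/3 = -4.4092898
Then eliminate the h^4 term (factor 2^4 = 16):
  (16·(-4.4092898) − (-4.4061924))/15 = -4.4094963

-4.40950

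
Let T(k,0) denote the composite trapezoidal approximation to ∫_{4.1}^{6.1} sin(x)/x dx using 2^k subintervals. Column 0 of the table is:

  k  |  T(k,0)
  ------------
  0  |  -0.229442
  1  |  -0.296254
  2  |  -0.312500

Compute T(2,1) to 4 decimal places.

-0.3179

Richardson extrapolation on the trapezoidal column (denominator 4−1=3):
T(2,1) = (4·(-0.312500) − (-0.296254)) / 3 = -0.317915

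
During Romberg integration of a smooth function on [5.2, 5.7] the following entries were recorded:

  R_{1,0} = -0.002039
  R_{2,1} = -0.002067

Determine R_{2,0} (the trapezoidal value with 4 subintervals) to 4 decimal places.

-0.0021

From R_{2,1} = (4·R_{2,0} − R_{1,0})/3, solve for R_{2,0}:
4·R_{2,0} = 3·(-0.002067) + (-0.002039) = -0.008240
R_{2,0} = -0.002060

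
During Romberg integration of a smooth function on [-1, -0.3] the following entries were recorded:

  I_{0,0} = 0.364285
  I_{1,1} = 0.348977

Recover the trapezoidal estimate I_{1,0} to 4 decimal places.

0.3528

From I_{1,1} = (4·I_{1,0} − I_{0,0})/3, solve for I_{1,0}:
4·I_{1,0} = 3·0.348977 + 0.364285 = 1.411216
I_{1,0} = 0.352804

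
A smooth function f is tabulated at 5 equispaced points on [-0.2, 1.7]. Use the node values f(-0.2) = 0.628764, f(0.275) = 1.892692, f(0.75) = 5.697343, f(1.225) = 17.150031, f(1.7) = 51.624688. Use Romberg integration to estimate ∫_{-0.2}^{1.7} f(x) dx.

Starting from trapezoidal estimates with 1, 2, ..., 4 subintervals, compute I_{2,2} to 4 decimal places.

I_{0,0} (trapezoid, 1 panel, h=1.9000): 49.640779
I_{1,0} (trapezoid, 2 panels, h=0.9500): 30.232866
I_{2,0} (trapezoid, 4 panels, h=0.4750): 24.161726
I_{1,1} = 30.232866 + (30.232866 − 49.640779)/3 = 23.763562
I_{2,1} = 24.161726 + (24.161726 − 30.232866)/3 = 22.138013
I_{2,2} = 22.138013 + (22.138013 − 23.763562)/15 = 22.029643

22.0296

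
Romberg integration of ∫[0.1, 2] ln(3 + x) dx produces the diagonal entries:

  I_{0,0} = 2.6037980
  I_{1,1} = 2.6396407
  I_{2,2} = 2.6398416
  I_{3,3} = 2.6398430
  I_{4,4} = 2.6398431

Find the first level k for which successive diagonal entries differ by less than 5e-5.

k = 3

|I_{1,1} − I_{0,0}| = 0.0358427 ≥ 5e-5
|I_{2,2} − I_{1,1}| = 0.0002009 ≥ 5e-5
|I_{3,3} − I_{2,2}| = 0.0000014 < 5e-5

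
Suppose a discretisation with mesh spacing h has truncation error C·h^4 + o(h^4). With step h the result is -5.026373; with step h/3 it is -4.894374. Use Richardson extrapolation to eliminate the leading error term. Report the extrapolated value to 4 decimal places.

Extrapolated value = (81·A(h/3) − A(h)) / (81 − 1)
= (81·(-4.894374) − (-5.026373)) / 80
= -391.417921 / 80 = -4.892724

-4.8927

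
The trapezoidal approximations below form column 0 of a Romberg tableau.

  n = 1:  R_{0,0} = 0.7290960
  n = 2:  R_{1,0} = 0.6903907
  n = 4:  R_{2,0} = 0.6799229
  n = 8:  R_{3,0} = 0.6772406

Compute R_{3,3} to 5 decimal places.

0.67634

Richardson extrapolation on the trapezoidal column (denominator 4−1=3):
R_{1,1} = (4·0.6903907 − 0.7290960) / 3 = 0.6774889
R_{2,1} = 0.6799229 + (0.6799229 − 0.6903907)/3 = 0.6764336
R_{3,1} = 0.6772406 + (0.6772406 − 0.6799229)/3 = 0.6763465
R_{2,2} = 0.6764336 + (0.6764336 − 0.6774889)/15 = 0.6763632
R_{3,2} = 0.6763465 + (0.6763465 − 0.6764336)/15 = 0.6763407
R_{3,3} = (64·0.6763407 − 0.6763632) / 63 = 0.6763403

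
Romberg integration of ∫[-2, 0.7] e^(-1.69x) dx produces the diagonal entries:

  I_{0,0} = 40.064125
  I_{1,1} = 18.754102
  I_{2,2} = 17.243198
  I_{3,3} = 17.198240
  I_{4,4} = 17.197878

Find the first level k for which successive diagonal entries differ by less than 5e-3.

k = 4

|I_{1,1} − I_{0,0}| = 21.310023 ≥ 5e-3
|I_{2,2} − I_{1,1}| = 1.510904 ≥ 5e-3
|I_{3,3} − I_{2,2}| = 0.044958 ≥ 5e-3
|I_{4,4} − I_{3,3}| = 0.000362 < 5e-3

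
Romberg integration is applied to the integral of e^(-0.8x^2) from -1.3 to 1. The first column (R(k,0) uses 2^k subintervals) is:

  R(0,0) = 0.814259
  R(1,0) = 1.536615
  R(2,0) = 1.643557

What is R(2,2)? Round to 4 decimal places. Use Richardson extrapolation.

Richardson extrapolation on the trapezoidal column (denominator 4−1=3):
R(1,1) = (4·1.536615 − 0.814259) / 3 = 1.777400
R(2,1) = 1.643557 + (1.643557 − 1.536615)/3 = 1.679204
R(2,2) = (16·1.679204 − 1.777400) / 15 = 1.672658
(Column j=1 coincides with Simpson's rule on the same nodes.)

1.6727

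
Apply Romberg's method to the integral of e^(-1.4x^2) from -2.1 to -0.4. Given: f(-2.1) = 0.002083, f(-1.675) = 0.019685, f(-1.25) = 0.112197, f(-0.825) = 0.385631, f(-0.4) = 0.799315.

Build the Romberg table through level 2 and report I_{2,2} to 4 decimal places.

0.3764

I_{0,0} (trapezoid, 1 panel, h=1.7000): 0.681188
I_{1,0} (trapezoid, 2 panels, h=0.8500): 0.435962
I_{2,0} (trapezoid, 4 panels, h=0.4250): 0.390240
I_{1,1} = 0.435962 + (0.435962 − 0.681188)/3 = 0.354220
I_{2,1} = 0.390240 + (0.390240 − 0.435962)/3 = 0.374999
I_{2,2} = 0.374999 + (0.374999 − 0.354220)/15 = 0.376384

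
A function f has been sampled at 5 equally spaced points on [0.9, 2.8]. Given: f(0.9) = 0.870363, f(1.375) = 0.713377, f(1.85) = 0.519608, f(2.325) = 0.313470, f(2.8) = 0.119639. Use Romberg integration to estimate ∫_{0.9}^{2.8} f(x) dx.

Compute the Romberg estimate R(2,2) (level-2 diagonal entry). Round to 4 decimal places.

R(0,0) (trapezoid, 1 panel, h=1.9000): 0.940502
R(1,0) (trapezoid, 2 panels, h=0.9500): 0.963879
R(2,0) (trapezoid, 4 panels, h=0.4750): 0.969692
R(1,1) = 0.963879 + (0.963879 − 0.940502)/3 = 0.971671
R(2,1) = 0.969692 + (0.969692 − 0.963879)/3 = 0.971630
R(2,2) = 0.971630 + (0.971630 − 0.971671)/15 = 0.971627

0.9716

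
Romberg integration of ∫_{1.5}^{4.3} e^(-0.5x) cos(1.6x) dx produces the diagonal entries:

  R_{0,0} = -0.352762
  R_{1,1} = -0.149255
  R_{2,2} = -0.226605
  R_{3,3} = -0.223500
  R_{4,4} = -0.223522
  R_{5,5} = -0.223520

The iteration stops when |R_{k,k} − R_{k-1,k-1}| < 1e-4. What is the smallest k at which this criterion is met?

|R_{1,1} − R_{0,0}| = 0.203507 ≥ 1e-4
|R_{2,2} − R_{1,1}| = 0.077350 ≥ 1e-4
|R_{3,3} − R_{2,2}| = 0.003105 ≥ 1e-4
|R_{4,4} − R_{3,3}| = 0.000022 < 1e-4

k = 4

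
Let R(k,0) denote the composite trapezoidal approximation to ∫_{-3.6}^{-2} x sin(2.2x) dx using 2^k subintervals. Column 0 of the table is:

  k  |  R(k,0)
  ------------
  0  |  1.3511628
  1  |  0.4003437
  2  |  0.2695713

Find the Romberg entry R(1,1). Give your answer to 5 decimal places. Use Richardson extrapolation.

0.08340

R(1,1) = 0.4003437 + (0.4003437 − 1.3511628)/3 = 0.0834040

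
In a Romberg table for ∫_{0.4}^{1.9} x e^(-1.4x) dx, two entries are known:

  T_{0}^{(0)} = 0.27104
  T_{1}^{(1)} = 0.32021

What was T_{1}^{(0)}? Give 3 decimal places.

0.308

From T_{1}^{(1)} = (4·T_{1}^{(0)} − T_{0}^{(0)})/3, solve for T_{1}^{(0)}:
4·T_{1}^{(0)} = 3·0.32021 + 0.27104 = 1.23167
T_{1}^{(0)} = 0.30792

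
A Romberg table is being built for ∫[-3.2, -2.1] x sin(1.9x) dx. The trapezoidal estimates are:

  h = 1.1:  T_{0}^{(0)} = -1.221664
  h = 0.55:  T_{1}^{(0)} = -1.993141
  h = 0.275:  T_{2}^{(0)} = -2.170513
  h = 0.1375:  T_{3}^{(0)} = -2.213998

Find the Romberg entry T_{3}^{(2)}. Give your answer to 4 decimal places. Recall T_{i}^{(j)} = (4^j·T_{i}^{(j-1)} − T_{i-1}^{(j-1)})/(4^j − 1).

-2.2284

Richardson extrapolation on the trapezoidal column (denominator 4−1=3):
T_{2}^{(1)} = -2.170513 + (-2.170513 − (-1.993141))/3 = -2.229637
T_{3}^{(1)} = (4·(-2.213998) − (-2.170513)) / 3 = -2.228493
T_{3}^{(2)} = (16·(-2.228493) − (-2.229637)) / 15 = -2.228417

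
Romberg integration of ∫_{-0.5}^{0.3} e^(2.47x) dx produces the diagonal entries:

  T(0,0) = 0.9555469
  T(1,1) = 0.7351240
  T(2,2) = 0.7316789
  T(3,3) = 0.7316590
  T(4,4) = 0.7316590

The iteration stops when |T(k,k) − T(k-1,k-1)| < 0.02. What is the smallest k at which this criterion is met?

|T(1,1) − T(0,0)| = 0.2204229 ≥ 0.02
|T(2,2) − T(1,1)| = 0.0034451 < 0.02

k = 2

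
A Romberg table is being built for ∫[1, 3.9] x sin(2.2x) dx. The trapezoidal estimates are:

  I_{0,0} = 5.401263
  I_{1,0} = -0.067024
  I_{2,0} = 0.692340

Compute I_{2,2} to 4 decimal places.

Richardson extrapolation on the trapezoidal column (denominator 4−1=3):
I_{1,1} = -0.067024 + (-0.067024 − 5.401263)/3 = -1.889786
I_{2,1} = (4·0.692340 − (-0.067024)) / 3 = 0.945461
I_{2,2} = 0.945461 + (0.945461 − (-1.889786))/15 = 1.134477

1.1345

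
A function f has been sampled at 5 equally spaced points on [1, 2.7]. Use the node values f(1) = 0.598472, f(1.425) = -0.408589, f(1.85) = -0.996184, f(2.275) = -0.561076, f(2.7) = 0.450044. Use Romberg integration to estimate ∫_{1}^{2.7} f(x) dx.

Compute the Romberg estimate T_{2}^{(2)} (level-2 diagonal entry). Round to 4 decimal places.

T_{0}^{(0)} (trapezoid, 1 panel, h=1.7000): 0.891239
T_{1}^{(0)} (trapezoid, 2 panels, h=0.8500): -0.401137
T_{2}^{(0)} (trapezoid, 4 panels, h=0.4250): -0.612676
T_{1}^{(1)} = -0.401137 + (-0.401137 − 0.891239)/3 = -0.831929
T_{2}^{(1)} = -0.612676 + (-0.612676 − (-0.401137))/3 = -0.683189
T_{2}^{(2)} = -0.683189 + (-0.683189 − (-0.831929))/15 = -0.673273

-0.6733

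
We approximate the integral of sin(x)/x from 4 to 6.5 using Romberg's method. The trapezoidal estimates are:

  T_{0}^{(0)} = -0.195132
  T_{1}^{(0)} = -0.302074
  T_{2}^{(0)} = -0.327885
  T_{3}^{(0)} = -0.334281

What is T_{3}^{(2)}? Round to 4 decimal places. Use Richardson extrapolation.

-0.3364

Richardson extrapolation on the trapezoidal column (denominator 4−1=3):
T_{2}^{(1)} = (4·(-0.327885) − (-0.302074)) / 3 = -0.336489
T_{3}^{(1)} = (4·(-0.334281) − (-0.327885)) / 3 = -0.336413
T_{3}^{(2)} = -0.336413 + (-0.336413 − (-0.336489))/15 = -0.336408
(Column j=1 coincides with Simpson's rule on the same nodes.)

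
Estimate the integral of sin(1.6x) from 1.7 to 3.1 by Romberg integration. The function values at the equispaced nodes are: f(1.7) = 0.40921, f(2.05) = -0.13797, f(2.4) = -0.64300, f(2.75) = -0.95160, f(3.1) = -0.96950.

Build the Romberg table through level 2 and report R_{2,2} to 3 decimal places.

R_{0,0} (trapezoid, 1 panel, h=1.4000): -0.39220
R_{1,0} (trapezoid, 2 panels, h=0.7000): -0.64620
R_{2,0} (trapezoid, 4 panels, h=0.3500): -0.70445
R_{1,1} = -0.64620 + (-0.64620 − (-0.39220))/3 = -0.73087
R_{2,1} = -0.70445 + (-0.70445 − (-0.64620))/3 = -0.72387
R_{2,2} = -0.72387 + (-0.72387 − (-0.73087))/15 = -0.72340

-0.723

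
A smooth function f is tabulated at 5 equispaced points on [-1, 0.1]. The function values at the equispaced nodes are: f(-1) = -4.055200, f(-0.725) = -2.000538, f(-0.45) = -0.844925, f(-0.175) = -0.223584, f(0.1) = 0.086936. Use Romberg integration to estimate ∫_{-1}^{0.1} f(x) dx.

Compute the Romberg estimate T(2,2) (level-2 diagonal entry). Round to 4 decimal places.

-1.3333

T(0,0) (trapezoid, 1 panel, h=1.1000): -2.182545
T(1,0) (trapezoid, 2 panels, h=0.5500): -1.555981
T(2,0) (trapezoid, 4 panels, h=0.2750): -1.389624
T(1,1) = -1.555981 + (-1.555981 − (-2.182545))/3 = -1.347126
T(2,1) = -1.389624 + (-1.389624 − (-1.555981))/3 = -1.334172
T(2,2) = -1.334172 + (-1.334172 − (-1.347126))/15 = -1.333308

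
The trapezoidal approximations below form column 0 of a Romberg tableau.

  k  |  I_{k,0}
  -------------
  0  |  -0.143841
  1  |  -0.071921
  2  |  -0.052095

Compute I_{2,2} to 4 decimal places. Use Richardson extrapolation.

I_{1,1} = (4·(-0.071921) − (-0.143841)) / 3 = -0.047948
I_{2,1} = (4·(-0.052095) − (-0.071921)) / 3 = -0.045486
I_{2,2} = -0.045486 + (-0.045486 − (-0.047948))/15 = -0.045322

-0.0453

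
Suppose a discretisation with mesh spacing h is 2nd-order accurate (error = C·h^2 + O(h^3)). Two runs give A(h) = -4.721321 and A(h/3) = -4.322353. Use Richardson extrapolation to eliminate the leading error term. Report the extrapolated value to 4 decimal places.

Extrapolated value = (9·A(h/3) − A(h)) / (9 − 1)
= (9·(-4.322353) − (-4.721321)) / 8
= -34.179856 / 8 = -4.272482

-4.2725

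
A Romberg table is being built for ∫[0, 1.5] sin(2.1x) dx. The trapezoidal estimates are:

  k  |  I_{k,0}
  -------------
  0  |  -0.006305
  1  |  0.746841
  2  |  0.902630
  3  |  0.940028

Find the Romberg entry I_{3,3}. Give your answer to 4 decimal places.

0.9524

I_{1,1} = 0.746841 + (0.746841 − (-0.006305))/3 = 0.997890
I_{2,1} = (4·0.902630 − 0.746841) / 3 = 0.954560
I_{3,1} = (4·0.940028 − 0.902630) / 3 = 0.952494
I_{2,2} = 0.954560 + (0.954560 − 0.997890)/15 = 0.951671
I_{3,2} = 0.952494 + (0.952494 − 0.954560)/15 = 0.952356
I_{3,3} = (64·0.952356 − 0.951671) / 63 = 0.952367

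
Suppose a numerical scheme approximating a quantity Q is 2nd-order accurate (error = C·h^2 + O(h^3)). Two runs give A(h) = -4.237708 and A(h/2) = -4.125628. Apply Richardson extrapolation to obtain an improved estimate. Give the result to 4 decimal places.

Extrapolated value = (4·A(h/2) − A(h)) / (4 − 1)
= (4·(-4.125628) − (-4.237708)) / 3
= -12.264804 / 3 = -4.088268

-4.0883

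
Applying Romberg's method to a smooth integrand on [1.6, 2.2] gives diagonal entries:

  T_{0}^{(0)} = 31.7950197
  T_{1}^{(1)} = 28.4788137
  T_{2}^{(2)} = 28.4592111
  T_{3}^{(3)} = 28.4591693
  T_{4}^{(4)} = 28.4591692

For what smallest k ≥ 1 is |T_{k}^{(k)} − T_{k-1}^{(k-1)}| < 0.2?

|T_{1}^{(1)} − T_{0}^{(0)}| = 3.3162060 ≥ 0.2
|T_{2}^{(2)} − T_{1}^{(1)}| = 0.0196026 < 0.2

k = 2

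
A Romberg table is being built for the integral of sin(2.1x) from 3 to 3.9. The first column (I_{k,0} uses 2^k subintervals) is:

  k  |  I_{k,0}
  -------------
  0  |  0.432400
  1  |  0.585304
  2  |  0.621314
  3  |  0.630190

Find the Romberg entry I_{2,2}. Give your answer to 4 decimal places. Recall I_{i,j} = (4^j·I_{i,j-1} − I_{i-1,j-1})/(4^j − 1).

I_{1,1} = (4·0.585304 − 0.432400) / 3 = 0.636272
I_{2,1} = (4·0.621314 − 0.585304) / 3 = 0.633317
I_{2,2} = 0.633317 + (0.633317 − 0.636272)/15 = 0.633120

0.6331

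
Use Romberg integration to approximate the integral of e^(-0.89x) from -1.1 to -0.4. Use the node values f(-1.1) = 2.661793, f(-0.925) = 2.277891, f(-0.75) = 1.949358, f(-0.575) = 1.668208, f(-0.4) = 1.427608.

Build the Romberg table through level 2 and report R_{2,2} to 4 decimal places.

1.3867

R_{0,0} (trapezoid, 1 panel, h=0.7000): 1.431290
R_{1,0} (trapezoid, 2 panels, h=0.3500): 1.397920
R_{2,0} (trapezoid, 4 panels, h=0.1750): 1.389528
R_{1,1} = 1.397920 + (1.397920 − 1.431290)/3 = 1.386797
R_{2,1} = 1.389528 + (1.389528 − 1.397920)/3 = 1.386731
R_{2,2} = 1.386731 + (1.386731 − 1.386797)/15 = 1.386727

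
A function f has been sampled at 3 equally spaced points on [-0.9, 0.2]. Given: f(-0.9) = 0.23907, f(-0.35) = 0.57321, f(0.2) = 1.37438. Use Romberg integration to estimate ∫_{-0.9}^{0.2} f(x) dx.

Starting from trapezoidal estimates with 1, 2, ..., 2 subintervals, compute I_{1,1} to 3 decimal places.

I_{0,0} (trapezoid, 1 panel, h=1.1000): 0.88740
I_{1,0} (trapezoid, 2 panels, h=0.5500): 0.75896
I_{1,1} = 0.75896 + (0.75896 − 0.88740)/3 = 0.71615

0.716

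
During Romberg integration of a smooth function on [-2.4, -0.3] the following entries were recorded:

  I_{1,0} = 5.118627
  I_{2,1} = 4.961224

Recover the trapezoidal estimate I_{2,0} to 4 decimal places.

From I_{2,1} = (4·I_{2,0} − I_{1,0})/3, solve for I_{2,0}:
4·I_{2,0} = 3·4.961224 + 5.118627 = 20.002299
I_{2,0} = 5.000575

5.0006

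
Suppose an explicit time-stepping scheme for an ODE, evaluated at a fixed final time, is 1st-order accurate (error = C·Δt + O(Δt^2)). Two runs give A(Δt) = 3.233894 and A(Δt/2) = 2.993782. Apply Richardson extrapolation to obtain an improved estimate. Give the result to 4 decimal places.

2.7537

The leading error scales as Δt; refining by a factor of 2 reduces it by 2^1 = 2.
Extrapolated value = (2·A(Δt/2) − A(Δt)) / (2 − 1)
= (2·2.993782 − 3.233894) / 1
= 2.753670 / 1 = 2.753670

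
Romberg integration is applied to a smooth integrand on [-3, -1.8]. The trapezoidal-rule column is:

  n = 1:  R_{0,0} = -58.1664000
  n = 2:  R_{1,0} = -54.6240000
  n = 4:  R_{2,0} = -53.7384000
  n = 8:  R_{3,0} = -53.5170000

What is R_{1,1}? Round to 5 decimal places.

-53.44320

Richardson extrapolation on the trapezoidal column (denominator 4−1=3):
R_{1,1} = -54.6240000 + (-54.6240000 − (-58.1664000))/3 = -53.4432000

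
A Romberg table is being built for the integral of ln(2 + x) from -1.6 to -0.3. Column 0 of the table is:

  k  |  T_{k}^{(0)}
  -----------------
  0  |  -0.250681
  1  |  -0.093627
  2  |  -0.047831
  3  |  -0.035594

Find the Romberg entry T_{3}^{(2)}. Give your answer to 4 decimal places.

Richardson extrapolation on the trapezoidal column (denominator 4−1=3):
T_{2}^{(1)} = (4·(-0.047831) − (-0.093627)) / 3 = -0.032566
T_{3}^{(1)} = (4·(-0.035594) − (-0.047831)) / 3 = -0.031515
T_{3}^{(2)} = -0.031515 + (-0.031515 − (-0.032566))/15 = -0.031445

-0.0314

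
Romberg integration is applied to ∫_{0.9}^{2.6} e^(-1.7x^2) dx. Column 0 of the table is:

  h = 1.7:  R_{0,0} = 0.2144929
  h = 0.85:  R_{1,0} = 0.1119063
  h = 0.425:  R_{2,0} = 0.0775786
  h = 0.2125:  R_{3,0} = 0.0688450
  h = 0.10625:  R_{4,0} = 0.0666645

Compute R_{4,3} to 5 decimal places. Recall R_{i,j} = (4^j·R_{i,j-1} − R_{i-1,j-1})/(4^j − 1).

0.06594

Richardson extrapolation on the trapezoidal column (denominator 4−1=3):
R_{2,1} = (4·0.0775786 − 0.1119063) / 3 = 0.0661360
R_{3,1} = (4·0.0688450 − 0.0775786) / 3 = 0.0659338
R_{4,1} = 0.0666645 + (0.0666645 − 0.0688450)/3 = 0.0659377
R_{3,2} = (16·0.0659338 − 0.0661360) / 15 = 0.0659203
R_{4,2} = (16·0.0659377 − 0.0659338) / 15 = 0.0659380
R_{4,3} = 0.0659380 + (0.0659380 − 0.0659203)/63 = 0.0659383
(Column j=1 coincides with Simpson's rule on the same nodes.)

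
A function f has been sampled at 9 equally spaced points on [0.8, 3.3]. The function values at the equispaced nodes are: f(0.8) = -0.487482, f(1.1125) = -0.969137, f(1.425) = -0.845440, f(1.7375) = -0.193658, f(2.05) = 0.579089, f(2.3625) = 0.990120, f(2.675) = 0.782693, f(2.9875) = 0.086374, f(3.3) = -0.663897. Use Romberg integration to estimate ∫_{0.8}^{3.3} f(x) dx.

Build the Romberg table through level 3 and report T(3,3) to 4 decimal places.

-0.0475

T(0,0) (trapezoid, 1 panel, h=2.5000): -1.439224
T(1,0) (trapezoid, 2 panels, h=1.2500): 0.004249
T(2,0) (trapezoid, 4 panels, h=0.6250): -0.037092
T(3,0) (trapezoid, 8 panels, h=0.3125): -0.045515
T(1,1) = 0.004249 + (0.004249 − (-1.439224))/3 = 0.485407
T(2,1) = -0.037092 + (-0.037092 − 0.004249)/3 = -0.050872
T(3,1) = -0.045515 + (-0.045515 − (-0.037092))/3 = -0.048323
T(2,2) = -0.050872 + (-0.050872 − 0.485407)/15 = -0.086624
T(3,2) = -0.048323 + (-0.048323 − (-0.050872))/15 = -0.048153
T(3,3) = -0.048153 + (-0.048153 − (-0.086624))/63 = -0.047542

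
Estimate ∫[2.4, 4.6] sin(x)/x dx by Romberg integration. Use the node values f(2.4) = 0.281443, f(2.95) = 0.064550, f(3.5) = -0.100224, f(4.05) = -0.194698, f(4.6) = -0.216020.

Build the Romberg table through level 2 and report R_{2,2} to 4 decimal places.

R_{0,0} (trapezoid, 1 panel, h=2.2000): 0.071965
R_{1,0} (trapezoid, 2 panels, h=1.1000): -0.074264
R_{2,0} (trapezoid, 4 panels, h=0.5500): -0.108713
R_{1,1} = -0.074264 + (-0.074264 − 0.071965)/3 = -0.123007
R_{2,1} = -0.108713 + (-0.108713 − (-0.074264))/3 = -0.120196
R_{2,2} = -0.120196 + (-0.120196 − (-0.123007))/15 = -0.120009

-0.1200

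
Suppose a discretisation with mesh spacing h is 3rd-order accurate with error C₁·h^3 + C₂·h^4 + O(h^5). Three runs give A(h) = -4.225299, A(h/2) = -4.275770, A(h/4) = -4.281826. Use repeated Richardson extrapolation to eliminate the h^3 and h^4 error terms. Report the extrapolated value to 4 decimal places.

First eliminate the h^3 term (factor 2^3 = 8):
  B₁ = (8·(-4.275770) − (-4.225299))/7 = -4.282980
  B₂ = (8·(-4.281826) − (-4.275770))/7 = -4.282691
Then eliminate the h^4 term (factor 2^4 = 16):
  (16·(-4.282691) − (-4.282980))/15 = -4.282672

-4.2827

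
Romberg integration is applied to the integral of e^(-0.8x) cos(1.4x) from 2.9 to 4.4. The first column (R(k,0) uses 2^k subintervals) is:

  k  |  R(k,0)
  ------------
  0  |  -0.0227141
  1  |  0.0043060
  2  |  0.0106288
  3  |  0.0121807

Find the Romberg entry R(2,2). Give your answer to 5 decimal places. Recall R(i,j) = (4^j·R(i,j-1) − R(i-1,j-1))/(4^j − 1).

0.01270

Richardson extrapolation on the trapezoidal column (denominator 4−1=3):
R(1,1) = 0.0043060 + (0.0043060 − (-0.0227141))/3 = 0.0133127
R(2,1) = 0.0106288 + (0.0106288 − 0.0043060)/3 = 0.0127364
R(2,2) = (16·0.0127364 − 0.0133127) / 15 = 0.0126980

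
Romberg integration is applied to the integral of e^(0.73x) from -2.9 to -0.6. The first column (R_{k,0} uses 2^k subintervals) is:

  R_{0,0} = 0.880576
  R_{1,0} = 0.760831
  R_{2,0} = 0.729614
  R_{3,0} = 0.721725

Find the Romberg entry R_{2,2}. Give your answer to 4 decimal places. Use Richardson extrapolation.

Richardson extrapolation on the trapezoidal column (denominator 4−1=3):
R_{1,1} = (4·0.760831 − 0.880576) / 3 = 0.720916
R_{2,1} = (4·0.729614 − 0.760831) / 3 = 0.719208
R_{2,2} = (16·0.719208 − 0.720916) / 15 = 0.719094

0.7191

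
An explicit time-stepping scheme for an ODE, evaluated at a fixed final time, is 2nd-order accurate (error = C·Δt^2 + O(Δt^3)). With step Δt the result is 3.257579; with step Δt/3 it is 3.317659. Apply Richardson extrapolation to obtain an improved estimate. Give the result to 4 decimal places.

The leading error scales as Δt^2; refining by a factor of 3 reduces it by 3^2 = 9.
Extrapolated value = (9·A(Δt/3) − A(Δt)) / (9 − 1)
= (9·3.317659 − 3.257579) / 8
= 26.601352 / 8 = 3.325169

3.3252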